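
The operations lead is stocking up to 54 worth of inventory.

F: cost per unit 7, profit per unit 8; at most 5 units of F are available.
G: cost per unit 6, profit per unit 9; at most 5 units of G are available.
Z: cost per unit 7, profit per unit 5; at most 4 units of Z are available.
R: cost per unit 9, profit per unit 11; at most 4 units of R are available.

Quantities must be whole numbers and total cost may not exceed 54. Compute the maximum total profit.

This is a bounded integer knapsack.
3×G and 4×R: cost 54 ≤ 54, profit 3·9 + 4·11 = 71.
2×F, 5×G, and 1×R: cost 53 ≤ 54, profit 2·8 + 5·9 + 1·11 = 72.
Best is 72.

72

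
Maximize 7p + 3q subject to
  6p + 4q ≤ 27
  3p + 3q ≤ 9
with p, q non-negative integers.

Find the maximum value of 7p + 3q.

(p,q)=(3,0): 6·3+4·0=18≤27, 3·3+3·0=9≤9, objective 21.
(p,q)=(2,1): 6·2+4·1=16≤27, 3·2+3·1=9≤9, objective 17.
(p,q)=(2,0): 6·2+4·0=12≤27, 3·2+3·0=6≤9, objective 14.
Maximum is 21 at (p,q)=(3,0).

21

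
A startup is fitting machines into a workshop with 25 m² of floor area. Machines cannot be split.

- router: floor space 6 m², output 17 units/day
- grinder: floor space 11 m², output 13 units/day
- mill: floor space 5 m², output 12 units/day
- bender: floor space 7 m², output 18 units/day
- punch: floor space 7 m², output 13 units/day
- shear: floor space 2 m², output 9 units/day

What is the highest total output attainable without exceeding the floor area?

60

Allowing fractional choices, the relaxed optimum would be about 65.3, but machines are indivisible.
router + mill + bender + punch: floor space 6 + 5 + 7 + 7 = 25 ≤ 25, output 17 + 12 + 18 + 13 = 60.
router + mill + bender + shear: floor space 6 + 5 + 7 + 2 = 20 ≤ 25, output 17 + 12 + 18 + 9 = 56.
router + bender + punch + shear: floor space 6 + 7 + 7 + 2 = 22 ≤ 25, output 17 + 18 + 13 + 9 = 57.
Best is router, mill, bender, and punch with total output 60.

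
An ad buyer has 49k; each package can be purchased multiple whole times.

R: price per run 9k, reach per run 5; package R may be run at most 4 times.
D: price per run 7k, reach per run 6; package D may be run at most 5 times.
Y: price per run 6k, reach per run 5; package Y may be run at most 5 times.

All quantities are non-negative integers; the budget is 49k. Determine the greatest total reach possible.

5×D and 2×Y: price 47 ≤ 49, reach 5·6 + 2·5 = 40.
4×D and 3×Y: price 46 ≤ 49, reach 4·6 + 3·5 = 39.
Best is 40.

40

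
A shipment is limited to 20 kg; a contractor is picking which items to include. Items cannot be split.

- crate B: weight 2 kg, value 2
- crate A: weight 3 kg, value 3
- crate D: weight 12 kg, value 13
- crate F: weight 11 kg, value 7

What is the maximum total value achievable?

18

crate A + crate D: weight 3 + 12 = 15 ≤ 20, value 3 + 13 = 16.
crate B + crate A + crate D: weight 2 + 3 + 12 = 17 ≤ 20, value 2 + 3 + 13 = 18.
crate B + crate D: weight 2 + 12 = 14 ≤ 20, value 2 + 13 = 15.
Best is crate B, crate A, and crate D with total value 18.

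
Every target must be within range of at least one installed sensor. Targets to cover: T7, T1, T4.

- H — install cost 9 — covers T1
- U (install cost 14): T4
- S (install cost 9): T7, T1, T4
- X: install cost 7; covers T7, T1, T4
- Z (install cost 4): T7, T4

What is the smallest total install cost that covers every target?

7

The greedy cost-per-new-target heuristic would pick Z and X for 11, but a cheaper cover exists.
X alone covers T7, T1, T4 — every target.
Total install cost: 7.
No cover costs less than 7.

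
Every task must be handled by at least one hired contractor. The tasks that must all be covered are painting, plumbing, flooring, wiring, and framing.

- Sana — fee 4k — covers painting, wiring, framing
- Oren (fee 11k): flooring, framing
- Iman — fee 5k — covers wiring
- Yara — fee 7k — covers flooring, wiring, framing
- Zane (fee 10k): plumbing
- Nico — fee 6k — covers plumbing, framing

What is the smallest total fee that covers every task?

17

Choose Sana, Yara, and Nico: together they cover painting, plumbing, flooring, wiring, framing — every task.
Total fee: 4 + 7 + 6 = 17.
No cover costs less than 17.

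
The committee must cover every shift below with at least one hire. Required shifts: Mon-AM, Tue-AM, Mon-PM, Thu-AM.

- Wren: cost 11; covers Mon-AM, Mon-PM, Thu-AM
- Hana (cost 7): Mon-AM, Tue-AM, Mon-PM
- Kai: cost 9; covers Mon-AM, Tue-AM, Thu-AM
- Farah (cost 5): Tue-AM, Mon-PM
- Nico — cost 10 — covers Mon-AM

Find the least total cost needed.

The greedy cost-per-new-shift heuristic would pick Hana and Kai for 16, but a cheaper cover exists.
Choose Kai and Farah: together they cover Mon-AM, Tue-AM, Mon-PM, Thu-AM — every shift.
Total cost: 9 + 5 = 14.
No cover costs less than 14.

14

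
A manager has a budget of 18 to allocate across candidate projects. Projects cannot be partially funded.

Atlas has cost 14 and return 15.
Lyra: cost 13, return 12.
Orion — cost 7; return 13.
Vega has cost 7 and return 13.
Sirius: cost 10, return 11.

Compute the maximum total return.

This is an integer program with binary decision variables.
Allowing fractional choices, the relaxed optimum would be about 30.4, but projects are indivisible.
Vega + Sirius: cost 7 + 10 = 17 ≤ 18, return 13 + 11 = 24.
Orion + Vega: cost 7 + 7 = 14 ≤ 18, return 13 + 13 = 26.
Orion + Sirius: cost 7 + 10 = 17 ≤ 18, return 13 + 11 = 24.
Best is Orion and Vega with total return 26.

26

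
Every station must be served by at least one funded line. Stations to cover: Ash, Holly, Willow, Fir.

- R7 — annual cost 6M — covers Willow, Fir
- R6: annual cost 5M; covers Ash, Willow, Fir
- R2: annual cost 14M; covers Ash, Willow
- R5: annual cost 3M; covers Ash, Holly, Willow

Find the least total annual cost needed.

8

Choose R6 and R5: together they cover Ash, Holly, Willow, Fir — every station.
Total annual cost: 5 + 3 = 8.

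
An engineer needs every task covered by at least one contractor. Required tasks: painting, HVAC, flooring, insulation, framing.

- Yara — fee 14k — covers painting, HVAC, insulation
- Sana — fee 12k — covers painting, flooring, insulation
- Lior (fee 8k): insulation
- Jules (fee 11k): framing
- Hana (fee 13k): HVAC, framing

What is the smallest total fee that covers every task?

25

Choose Sana and Hana: together they cover painting, HVAC, flooring, insulation, framing — every task.
Total fee: 12 + 13 = 25.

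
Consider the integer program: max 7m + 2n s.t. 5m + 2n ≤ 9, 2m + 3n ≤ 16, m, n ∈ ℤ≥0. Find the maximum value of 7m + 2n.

(m,n)=(1,2): 5·1+2·2=9≤9, 2·1+3·2=8≤16, objective 11.
(m,n)=(1,1): 5·1+2·1=7≤9, 2·1+3·1=5≤16, objective 9.
(m,n)=(1,0): 5·1+2·0=5≤9, 2·1+3·0=2≤16, objective 7.
No feasible integer point exceeds 11.

11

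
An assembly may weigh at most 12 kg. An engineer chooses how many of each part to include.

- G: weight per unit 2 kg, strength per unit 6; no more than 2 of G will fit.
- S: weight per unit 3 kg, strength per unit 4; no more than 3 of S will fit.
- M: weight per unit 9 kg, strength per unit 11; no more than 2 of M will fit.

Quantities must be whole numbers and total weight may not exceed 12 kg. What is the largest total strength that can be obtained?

20

G has the best ratio (6/2); taking only G gives at most 2×6 = 12 (stopped by the supply cap of 2).
Mixing does better — 2×G and 2×S: weight 10 ≤ 12, strength 2·6 + 2·4 = 20.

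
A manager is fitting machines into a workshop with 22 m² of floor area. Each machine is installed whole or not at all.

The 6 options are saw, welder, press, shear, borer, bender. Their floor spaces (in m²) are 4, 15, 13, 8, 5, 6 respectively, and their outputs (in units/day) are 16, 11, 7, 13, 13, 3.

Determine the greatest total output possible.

42

Take saw, shear, and borer: floor space 4 + 8 + 5 = 17 ≤ 22, output 16 + 13 + 13 = 42.
No other feasible combination does better.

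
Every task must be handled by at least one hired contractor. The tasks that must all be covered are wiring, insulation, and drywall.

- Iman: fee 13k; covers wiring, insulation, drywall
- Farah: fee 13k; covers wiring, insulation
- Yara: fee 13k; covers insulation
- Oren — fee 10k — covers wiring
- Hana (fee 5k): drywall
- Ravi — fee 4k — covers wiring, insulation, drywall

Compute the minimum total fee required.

Ravi alone covers wiring, insulation, drywall — every task.
Total fee: 4.
No cover costs less than 4.

4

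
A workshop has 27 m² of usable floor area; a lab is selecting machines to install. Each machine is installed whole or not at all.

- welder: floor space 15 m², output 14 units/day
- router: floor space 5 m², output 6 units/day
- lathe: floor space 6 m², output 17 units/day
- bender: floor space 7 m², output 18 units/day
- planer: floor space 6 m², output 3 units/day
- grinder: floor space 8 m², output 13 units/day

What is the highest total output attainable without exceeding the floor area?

54

This is a 0-1 knapsack instance.
Take router, lathe, bender, and grinder: floor space 5 + 6 + 7 + 8 = 26 ≤ 27, output 6 + 17 + 18 + 13 = 54.
No other feasible combination does better.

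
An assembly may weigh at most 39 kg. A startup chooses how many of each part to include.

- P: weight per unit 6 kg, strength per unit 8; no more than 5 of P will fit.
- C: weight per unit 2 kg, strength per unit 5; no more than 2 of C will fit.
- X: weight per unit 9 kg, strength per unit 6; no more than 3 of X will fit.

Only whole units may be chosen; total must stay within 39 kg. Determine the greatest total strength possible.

Take 5×P and 2×C: weight 34 ≤ 39, strength 5·8 + 2·5 = 50.
C has the best ratio (5/2) and is taken to its limit of 2; remaining capacity is filled optimally with the others.

50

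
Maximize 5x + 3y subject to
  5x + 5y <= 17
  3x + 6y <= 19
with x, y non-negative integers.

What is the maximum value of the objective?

15

Relaxing integrality, the LP optimum is 17.00 at (x,y) = (3.4, 0), which is not an integer point.
(x,y)=(3,0): 5·3+5·0=15≤17, 3·3+6·0=9≤19, objective 15.
(x,y)=(2,1): 5·2+5·1=15≤17, 3·2+6·1=12≤19, objective 13.
(x,y)=(2,0): 5·2+5·0=10≤17, 3·2+6·0=6≤19, objective 10.
Maximum is 15 at (x,y)=(3,0).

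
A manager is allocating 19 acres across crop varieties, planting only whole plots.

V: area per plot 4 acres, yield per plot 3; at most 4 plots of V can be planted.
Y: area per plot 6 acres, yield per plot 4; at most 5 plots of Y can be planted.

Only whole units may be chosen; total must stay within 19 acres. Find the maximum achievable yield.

13

Take 3×V and 1×Y: area 18 ≤ 19, yield 3·3 + 1·4 = 13.
No other integer combination yields more.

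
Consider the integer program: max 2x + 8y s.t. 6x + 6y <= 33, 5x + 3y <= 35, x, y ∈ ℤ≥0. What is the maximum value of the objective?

The continuous relaxation peaks at (0, 5.5) with value 44.00; rounding to a feasible lattice point costs some objective.
(x,y)=(0,5): 6·0+6·5=30≤33, 5·0+3·5=15≤35, objective 40.
(x,y)=(1,4): 6·1+6·4=30≤33, 5·1+3·4=17≤35, objective 34.
(x,y)=(0,4): 6·0+6·4=24≤33, 5·0+3·4=12≤35, objective 32.
Maximum is 40 at (x,y)=(0,5).

40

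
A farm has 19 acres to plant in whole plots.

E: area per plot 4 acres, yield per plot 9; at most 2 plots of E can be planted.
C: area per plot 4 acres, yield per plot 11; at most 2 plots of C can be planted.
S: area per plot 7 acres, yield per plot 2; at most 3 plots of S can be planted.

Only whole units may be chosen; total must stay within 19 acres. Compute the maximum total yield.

This is a bounded integer knapsack.
Take 2×E and 2×C: area 16 ≤ 19, yield 2·9 + 2·11 = 40.
C has the best ratio (11/4) and is taken to its limit of 2; remaining capacity is filled optimally with the others.

40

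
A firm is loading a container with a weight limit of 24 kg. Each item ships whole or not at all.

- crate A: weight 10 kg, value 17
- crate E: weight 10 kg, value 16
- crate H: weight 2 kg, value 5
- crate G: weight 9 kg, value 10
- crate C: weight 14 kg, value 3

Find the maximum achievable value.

38

This is an integer program with binary decision variables.
Allowing fractional choices, the relaxed optimum would be about 40.2, but items are indivisible.
crate A + crate E: weight 10 + 10 = 20 ≤ 24, value 17 + 16 = 33.
crate A + crate E + crate H: weight 10 + 10 + 2 = 22 ≤ 24, value 17 + 16 + 5 = 38.
crate A + crate H + crate G: weight 10 + 2 + 9 = 21 ≤ 24, value 17 + 5 + 10 = 32.
Best is crate A, crate E, and crate H with total value 38.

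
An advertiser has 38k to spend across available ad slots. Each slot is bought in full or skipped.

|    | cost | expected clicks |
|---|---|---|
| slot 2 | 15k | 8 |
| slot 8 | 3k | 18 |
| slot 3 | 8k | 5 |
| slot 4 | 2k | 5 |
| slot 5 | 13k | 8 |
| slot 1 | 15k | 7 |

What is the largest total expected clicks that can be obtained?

39

Allowing fractional choices, the relaxed optimum would be about 42.4, but ad slots are indivisible.
slot 8 + slot 4 + slot 5 + slot 1: cost 3 + 2 + 13 + 15 = 33 ≤ 38, expected clicks 18 + 5 + 8 + 7 = 38.
slot 2 + slot 8 + slot 4 + slot 5: cost 15 + 3 + 2 + 13 = 33 ≤ 38, expected clicks 8 + 18 + 5 + 8 = 39.
slot 2 + slot 8 + slot 4 + slot 1: cost 15 + 3 + 2 + 15 = 35 ≤ 38, expected clicks 8 + 18 + 5 + 7 = 38.
Best is slot 2, slot 8, slot 4, and slot 5 with total expected clicks 39.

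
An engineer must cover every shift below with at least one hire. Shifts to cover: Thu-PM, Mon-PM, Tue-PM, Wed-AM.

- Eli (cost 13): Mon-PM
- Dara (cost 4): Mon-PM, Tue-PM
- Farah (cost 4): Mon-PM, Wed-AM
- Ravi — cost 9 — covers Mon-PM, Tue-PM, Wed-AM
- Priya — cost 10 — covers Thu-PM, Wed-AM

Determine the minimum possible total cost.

The greedy cost-per-new-shift heuristic would pick Dara, Farah, and Priya for 18, but a cheaper cover exists.
Choose Dara and Priya: together they cover Thu-PM, Mon-PM, Tue-PM, Wed-AM — every shift.
Total cost: 4 + 10 = 14.
No cover costs less than 14.

14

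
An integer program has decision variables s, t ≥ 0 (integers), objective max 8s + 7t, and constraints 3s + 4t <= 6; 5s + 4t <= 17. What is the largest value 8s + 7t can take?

16

(s,t)=(2,0): 3·2+4·0=6≤6, 5·2+4·0=10≤17, objective 16.
(s,t)=(1,0): 3·1+4·0=3≤6, 5·1+4·0=5≤17, objective 8.
Maximum is 16 at (s,t)=(2,0).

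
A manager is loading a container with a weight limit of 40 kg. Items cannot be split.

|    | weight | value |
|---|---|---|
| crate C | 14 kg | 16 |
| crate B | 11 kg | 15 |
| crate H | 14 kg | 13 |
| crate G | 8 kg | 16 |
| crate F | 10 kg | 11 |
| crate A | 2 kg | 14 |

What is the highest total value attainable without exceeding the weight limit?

This is a 0-1 knapsack instance.
Take crate C, crate B, crate G, and crate A: weight 14 + 11 + 8 + 2 = 35 ≤ 40, value 16 + 15 + 16 + 14 = 61.
No other feasible combination does better.

61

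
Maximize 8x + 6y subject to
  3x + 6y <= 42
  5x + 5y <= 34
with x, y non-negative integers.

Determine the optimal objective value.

The continuous relaxation peaks at (6.8, 0) with value 54.40; rounding to a feasible lattice point costs some objective.
(x,y)=(6,0): 3·6+6·0=18≤42, 5·6+5·0=30≤34, objective 48.
(x,y)=(5,1): 3·5+6·1=21≤42, 5·5+5·1=30≤34, objective 46.
(x,y)=(5,0): 3·5+6·0=15≤42, 5·5+5·0=25≤34, objective 40.
Maximum is 48 at (x,y)=(6,0).

48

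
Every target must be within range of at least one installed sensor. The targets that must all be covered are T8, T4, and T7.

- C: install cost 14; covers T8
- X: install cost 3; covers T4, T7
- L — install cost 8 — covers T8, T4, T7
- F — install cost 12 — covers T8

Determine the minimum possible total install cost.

8

This is a weighted set-cover instance.
The greedy cost-per-new-target heuristic would pick X and L for 11, but a cheaper cover exists.
L alone covers T8, T4, T7 — every target.
Total install cost: 8.
No cover costs less than 8.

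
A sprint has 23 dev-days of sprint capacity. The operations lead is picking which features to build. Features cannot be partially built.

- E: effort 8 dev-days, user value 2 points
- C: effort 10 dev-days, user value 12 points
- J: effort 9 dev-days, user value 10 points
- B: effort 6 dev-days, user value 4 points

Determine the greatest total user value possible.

This is a 0-1 knapsack instance.
E + J + B: effort 8 + 9 + 6 = 23 ≤ 23, user value 2 + 10 + 4 = 16.
C + J: effort 10 + 9 = 19 ≤ 23, user value 12 + 10 = 22.
C + B: effort 10 + 6 = 16 ≤ 23, user value 12 + 4 = 16.
Best is C and J with total user value 22.

22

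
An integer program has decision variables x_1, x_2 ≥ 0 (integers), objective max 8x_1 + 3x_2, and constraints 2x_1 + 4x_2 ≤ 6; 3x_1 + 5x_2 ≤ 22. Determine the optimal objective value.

24

(x_1,x_2)=(3,0): 2·3+4·0=6≤6, 3·3+5·0=9≤22, objective 24.
(x_1,x_2)=(2,0): 2·2+4·0=4≤6, 3·2+5·0=6≤22, objective 16.
The best lattice point is (3,0), giving 24.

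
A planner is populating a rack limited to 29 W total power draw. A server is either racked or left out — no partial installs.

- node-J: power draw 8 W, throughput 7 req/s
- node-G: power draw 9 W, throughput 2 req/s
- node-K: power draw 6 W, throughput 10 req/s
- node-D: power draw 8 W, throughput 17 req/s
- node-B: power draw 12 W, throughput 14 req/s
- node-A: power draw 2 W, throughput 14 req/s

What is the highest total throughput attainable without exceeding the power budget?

Take node-K, node-D, node-B, and node-A: power draw 6 + 8 + 12 + 2 = 28 ≤ 29, throughput 10 + 17 + 14 + 14 = 55.
No other feasible combination does better.

55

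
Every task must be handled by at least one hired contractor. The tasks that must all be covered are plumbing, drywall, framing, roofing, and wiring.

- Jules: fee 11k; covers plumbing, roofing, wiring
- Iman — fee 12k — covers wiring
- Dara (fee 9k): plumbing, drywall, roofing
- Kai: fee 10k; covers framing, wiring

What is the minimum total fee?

19

Choose Dara and Kai: together they cover plumbing, drywall, framing, roofing, wiring — every task.
Total fee: 9 + 10 = 19.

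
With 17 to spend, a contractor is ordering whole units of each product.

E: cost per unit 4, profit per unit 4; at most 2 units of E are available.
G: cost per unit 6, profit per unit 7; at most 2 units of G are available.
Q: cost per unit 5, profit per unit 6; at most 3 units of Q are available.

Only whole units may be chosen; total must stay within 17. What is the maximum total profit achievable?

2×G and 1×Q: cost 17 ≤ 17, profit 2·7 + 1·6 = 20.
1×G and 2×Q: cost 16 ≤ 17, profit 1·7 + 2·6 = 19.
Best is 20.

20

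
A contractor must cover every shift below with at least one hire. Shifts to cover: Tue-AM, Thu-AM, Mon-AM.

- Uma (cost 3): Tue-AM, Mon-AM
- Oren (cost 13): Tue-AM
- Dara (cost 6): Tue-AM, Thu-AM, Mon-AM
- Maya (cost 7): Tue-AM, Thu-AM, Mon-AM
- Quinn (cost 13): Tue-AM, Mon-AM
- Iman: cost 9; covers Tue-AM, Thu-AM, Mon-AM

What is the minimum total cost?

6

The greedy cost-per-new-shift heuristic would pick Uma and Dara for 9, but a cheaper cover exists.
Dara alone covers Tue-AM, Thu-AM, Mon-AM — every shift.
Total cost: 6.
No cover costs less than 6.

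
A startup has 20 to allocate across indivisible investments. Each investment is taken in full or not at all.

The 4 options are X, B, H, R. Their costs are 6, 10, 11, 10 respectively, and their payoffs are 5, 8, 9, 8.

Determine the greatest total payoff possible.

Treat it as a binary knapsack problem.
Take B and R: cost 10 + 10 = 20 ≤ 20, payoff 8 + 8 = 16.
No other feasible combination does better.

16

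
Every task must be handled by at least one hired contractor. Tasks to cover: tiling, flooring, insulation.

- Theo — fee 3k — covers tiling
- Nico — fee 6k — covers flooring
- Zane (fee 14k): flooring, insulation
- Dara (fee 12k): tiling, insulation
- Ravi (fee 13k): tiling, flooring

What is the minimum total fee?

17

The greedy cost-per-new-task heuristic would pick Theo, Nico, and Dara for 21, but a cheaper cover exists.
Choose Theo and Zane: together they cover tiling, flooring, insulation — every task.
Total fee: 3 + 14 = 17.
No cover costs less than 17.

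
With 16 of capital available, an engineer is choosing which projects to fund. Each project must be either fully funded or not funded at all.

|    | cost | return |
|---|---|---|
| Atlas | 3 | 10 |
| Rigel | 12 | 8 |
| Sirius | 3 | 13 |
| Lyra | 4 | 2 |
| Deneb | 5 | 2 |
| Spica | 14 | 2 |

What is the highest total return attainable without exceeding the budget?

This is an integer program with binary decision variables.
Allowing fractional choices, the relaxed optimum would be about 29.7, but projects are indivisible.
Atlas + Sirius + Lyra: cost 3 + 3 + 4 = 10 ≤ 16, return 10 + 13 + 2 = 25.
Atlas + Sirius + Deneb: cost 3 + 3 + 5 = 11 ≤ 16, return 10 + 13 + 2 = 25.
Atlas + Sirius + Lyra + Deneb: cost 3 + 3 + 4 + 5 = 15 ≤ 16, return 10 + 13 + 2 + 2 = 27.
Best is Atlas, Sirius, Lyra, and Deneb with total return 27.

27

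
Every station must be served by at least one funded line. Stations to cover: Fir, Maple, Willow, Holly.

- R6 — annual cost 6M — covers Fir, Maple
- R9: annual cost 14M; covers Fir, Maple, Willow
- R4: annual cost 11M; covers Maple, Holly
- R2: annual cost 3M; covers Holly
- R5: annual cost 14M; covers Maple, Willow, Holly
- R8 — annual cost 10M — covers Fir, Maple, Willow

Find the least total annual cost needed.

The greedy cost-per-new-station heuristic would pick R6, R2, and R8 for 19, but a cheaper cover exists.
Choose R2 and R8: together they cover Fir, Maple, Willow, Holly — every station.
Total annual cost: 3 + 10 = 13.
No cover costs less than 13.

13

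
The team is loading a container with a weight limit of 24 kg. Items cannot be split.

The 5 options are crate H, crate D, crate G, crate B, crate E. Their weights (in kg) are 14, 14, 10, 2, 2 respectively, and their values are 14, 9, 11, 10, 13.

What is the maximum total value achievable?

37

crate G + crate B + crate E: weight 10 + 2 + 2 = 14 ≤ 24, value 11 + 10 + 13 = 34.
crate H + crate B + crate E: weight 14 + 2 + 2 = 18 ≤ 24, value 14 + 10 + 13 = 37.
Best is crate H, crate B, and crate E with total value 37.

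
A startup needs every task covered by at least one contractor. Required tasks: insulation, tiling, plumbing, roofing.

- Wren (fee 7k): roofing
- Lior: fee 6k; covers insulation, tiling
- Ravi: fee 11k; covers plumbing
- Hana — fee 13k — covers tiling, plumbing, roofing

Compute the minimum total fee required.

19

Choose Lior and Hana: together they cover insulation, tiling, plumbing, roofing — every task.
Total fee: 6 + 13 = 19.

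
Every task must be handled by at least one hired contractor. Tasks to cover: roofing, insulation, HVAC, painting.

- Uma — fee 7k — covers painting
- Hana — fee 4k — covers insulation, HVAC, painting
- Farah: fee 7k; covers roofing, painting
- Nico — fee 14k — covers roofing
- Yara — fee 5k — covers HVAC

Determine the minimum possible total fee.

Choose Hana and Farah: together they cover roofing, insulation, HVAC, painting — every task.
Total fee: 4 + 7 = 11.

11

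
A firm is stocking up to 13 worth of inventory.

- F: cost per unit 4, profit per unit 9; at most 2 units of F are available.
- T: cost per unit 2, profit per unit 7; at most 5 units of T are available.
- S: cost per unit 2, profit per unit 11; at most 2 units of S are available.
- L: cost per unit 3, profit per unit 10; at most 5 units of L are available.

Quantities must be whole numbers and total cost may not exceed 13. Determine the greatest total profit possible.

S has the best ratio (11/2); taking only S gives at most 2×11 = 22 (stopped by the supply cap of 2).
Mixing does better — 3×T, 2×S, and 1×L: cost 13 ≤ 13, profit 3·7 + 2·11 + 1·10 = 53.

53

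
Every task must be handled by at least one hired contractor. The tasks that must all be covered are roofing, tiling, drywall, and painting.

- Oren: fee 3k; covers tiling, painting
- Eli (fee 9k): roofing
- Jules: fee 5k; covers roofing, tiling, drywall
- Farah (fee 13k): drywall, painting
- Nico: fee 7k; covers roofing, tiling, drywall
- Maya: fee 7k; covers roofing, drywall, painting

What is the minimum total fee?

8

This is a weighted set-cover instance.
Choose Oren and Jules: together they cover roofing, tiling, drywall, painting — every task.
Total fee: 3 + 5 = 8.
No cover costs less than 8.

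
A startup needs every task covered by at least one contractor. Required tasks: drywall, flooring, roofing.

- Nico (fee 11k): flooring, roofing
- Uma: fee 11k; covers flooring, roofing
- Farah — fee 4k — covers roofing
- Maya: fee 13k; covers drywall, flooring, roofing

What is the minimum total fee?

The greedy cost-per-new-task heuristic would pick Farah and Maya for 17, but a cheaper cover exists.
Maya alone covers drywall, flooring, roofing — every task.
Total fee: 13.
No cover costs less than 13.

13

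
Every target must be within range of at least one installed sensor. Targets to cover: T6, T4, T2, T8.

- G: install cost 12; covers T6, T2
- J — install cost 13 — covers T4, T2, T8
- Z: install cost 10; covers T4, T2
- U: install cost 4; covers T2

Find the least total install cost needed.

The greedy cost-per-new-target heuristic would pick U, J, and G for 29, but a cheaper cover exists.
Choose G and J: together they cover T6, T4, T2, T8 — every target.
Total install cost: 12 + 13 = 25.
No cover costs less than 25.

25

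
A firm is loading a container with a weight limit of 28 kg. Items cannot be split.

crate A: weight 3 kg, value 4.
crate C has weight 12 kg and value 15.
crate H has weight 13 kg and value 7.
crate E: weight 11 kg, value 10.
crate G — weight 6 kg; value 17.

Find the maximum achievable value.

36

Allowing fractional choices, the relaxed optimum would be about 42.4, but items are indivisible.
crate A + crate C + crate G: weight 3 + 12 + 6 = 21 ≤ 28, value 4 + 15 + 17 = 36.
crate C + crate G: weight 12 + 6 = 18 ≤ 28, value 15 + 17 = 32.
Best is crate A, crate C, and crate G with total value 36.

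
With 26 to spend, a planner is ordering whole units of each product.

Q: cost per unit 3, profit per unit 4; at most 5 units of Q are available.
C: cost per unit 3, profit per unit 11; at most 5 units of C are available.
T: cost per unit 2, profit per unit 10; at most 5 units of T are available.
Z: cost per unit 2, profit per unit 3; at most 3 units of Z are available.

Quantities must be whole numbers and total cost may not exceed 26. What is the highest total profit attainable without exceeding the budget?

This is a bounded integer knapsack.
T has the best ratio (10/2); taking only T gives at most 5×10 = 50 (stopped by the supply cap of 5).
Mixing does better — 5×C and 5×T: cost 25 ≤ 26, profit 5·11 + 5·10 = 105.

105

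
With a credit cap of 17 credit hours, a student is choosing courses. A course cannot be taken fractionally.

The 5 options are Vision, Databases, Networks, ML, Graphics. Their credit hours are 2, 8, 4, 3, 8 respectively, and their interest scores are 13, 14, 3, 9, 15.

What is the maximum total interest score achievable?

Allowing fractional choices, the relaxed optimum would be about 44.0, but courses are indivisible.
Vision + Databases + Networks + ML: credit hours 2 + 8 + 4 + 3 = 17 ≤ 17, interest score 13 + 14 + 3 + 9 = 39.
Vision + Networks + ML + Graphics: credit hours 2 + 4 + 3 + 8 = 17 ≤ 17, interest score 13 + 3 + 9 + 15 = 40.
Vision + ML + Graphics: credit hours 2 + 3 + 8 = 13 ≤ 17, interest score 13 + 9 + 15 = 37.
Best is Vision, Networks, ML, and Graphics with total interest score 40.

40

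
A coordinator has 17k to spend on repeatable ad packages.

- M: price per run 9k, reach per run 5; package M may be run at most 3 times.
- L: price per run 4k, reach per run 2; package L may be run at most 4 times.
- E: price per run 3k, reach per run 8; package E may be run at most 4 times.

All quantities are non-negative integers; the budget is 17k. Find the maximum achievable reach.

34

E has the best ratio (8/3); taking only E gives at most 4×8 = 32 (stopped by the supply cap of 4).
Mixing does better — 1×L and 4×E: price 16 ≤ 17, reach 1·2 + 4·8 = 34.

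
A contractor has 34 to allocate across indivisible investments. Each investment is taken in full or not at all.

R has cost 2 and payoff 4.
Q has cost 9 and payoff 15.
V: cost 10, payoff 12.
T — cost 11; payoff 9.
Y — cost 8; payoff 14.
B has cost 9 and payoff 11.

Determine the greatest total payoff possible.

This is a 0-1 knapsack instance.
Take R, Q, V, and Y: cost 2 + 9 + 10 + 8 = 29 ≤ 34, payoff 4 + 15 + 12 + 14 = 45.
No other feasible combination does better.

45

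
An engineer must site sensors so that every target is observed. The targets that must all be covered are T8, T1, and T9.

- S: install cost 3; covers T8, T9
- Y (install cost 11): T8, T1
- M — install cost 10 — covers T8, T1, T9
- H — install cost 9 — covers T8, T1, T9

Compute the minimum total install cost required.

The greedy cost-per-new-target heuristic would pick S and H for 12, but a cheaper cover exists.
H alone covers T8, T1, T9 — every target.
Total install cost: 9.
No cover costs less than 9.

9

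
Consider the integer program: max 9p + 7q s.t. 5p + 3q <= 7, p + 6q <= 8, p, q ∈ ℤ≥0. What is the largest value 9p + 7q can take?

Relaxing integrality, the LP optimum is 14.56 at (p,q) = (0.667, 1.22), which is not an integer point.
(p,q)=(1,0): 5·1+3·0=5≤7, 1·1+6·0=1≤8, objective 9.
(p,q)=(0,1): 5·0+3·1=3≤7, 1·0+6·1=6≤8, objective 7.
(p,q)=(0,0): 5·0+3·0=0≤7, 1·0+6·0=0≤8, objective 0.
The best lattice point is (1,0), giving 9.

9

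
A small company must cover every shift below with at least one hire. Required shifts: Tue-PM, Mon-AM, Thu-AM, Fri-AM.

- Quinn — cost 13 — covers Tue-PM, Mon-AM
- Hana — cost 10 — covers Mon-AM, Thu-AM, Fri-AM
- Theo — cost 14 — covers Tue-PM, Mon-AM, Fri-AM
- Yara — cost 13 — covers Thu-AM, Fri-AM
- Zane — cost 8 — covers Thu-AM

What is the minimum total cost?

22

Choose Theo and Zane: together they cover Tue-PM, Mon-AM, Thu-AM, Fri-AM — every shift.
Total cost: 14 + 8 = 22.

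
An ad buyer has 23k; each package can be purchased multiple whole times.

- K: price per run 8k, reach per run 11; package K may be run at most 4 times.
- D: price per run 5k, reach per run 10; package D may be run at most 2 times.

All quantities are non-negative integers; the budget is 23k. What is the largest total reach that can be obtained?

32

This is a bounded integer knapsack.
D has the best ratio (10/5); taking only D gives at most 2×10 = 20 (stopped by the supply cap of 2).
Mixing does better — 2×K and 1×D: price 21 ≤ 23, reach 2·11 + 1·10 = 32.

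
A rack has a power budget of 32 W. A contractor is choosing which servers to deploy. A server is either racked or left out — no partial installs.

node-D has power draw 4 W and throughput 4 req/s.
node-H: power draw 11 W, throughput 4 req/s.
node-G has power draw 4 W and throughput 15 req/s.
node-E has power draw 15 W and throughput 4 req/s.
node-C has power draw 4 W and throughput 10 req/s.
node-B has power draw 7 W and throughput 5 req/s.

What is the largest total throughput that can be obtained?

38

node-H + node-G + node-C + node-B: power draw 11 + 4 + 4 + 7 = 26 ≤ 32, throughput 4 + 15 + 10 + 5 = 34.
node-D + node-G + node-C + node-B: power draw 4 + 4 + 4 + 7 = 19 ≤ 32, throughput 4 + 15 + 10 + 5 = 34.
node-D + node-H + node-G + node-C + node-B: power draw 4 + 11 + 4 + 4 + 7 = 30 ≤ 32, throughput 4 + 4 + 15 + 10 + 5 = 38.
Best is node-D, node-H, node-G, node-C, and node-B with total throughput 38.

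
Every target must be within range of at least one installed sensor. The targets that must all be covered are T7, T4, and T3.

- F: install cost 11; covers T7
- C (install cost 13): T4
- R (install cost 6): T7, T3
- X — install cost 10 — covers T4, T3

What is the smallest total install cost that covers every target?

Choose R and X: together they cover T7, T4, T3 — every target.
Total install cost: 6 + 10 = 16.
No cover costs less than 16.

16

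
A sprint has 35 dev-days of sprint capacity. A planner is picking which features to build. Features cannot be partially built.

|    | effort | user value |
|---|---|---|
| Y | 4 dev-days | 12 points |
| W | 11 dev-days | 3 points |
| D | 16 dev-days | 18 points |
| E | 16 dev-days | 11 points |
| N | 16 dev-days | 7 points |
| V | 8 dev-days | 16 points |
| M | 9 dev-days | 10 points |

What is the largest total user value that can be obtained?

Allowing fractional choices, the relaxed optimum would be about 53.8, but features are indivisible.
D + V + M: effort 16 + 8 + 9 = 33 ≤ 35, user value 18 + 16 + 10 = 44.
Y + W + V + M: effort 4 + 11 + 8 + 9 = 32 ≤ 35, user value 12 + 3 + 16 + 10 = 41.
Y + D + V: effort 4 + 16 + 8 = 28 ≤ 35, user value 12 + 18 + 16 = 46.
Best is Y, D, and V with total user value 46.

46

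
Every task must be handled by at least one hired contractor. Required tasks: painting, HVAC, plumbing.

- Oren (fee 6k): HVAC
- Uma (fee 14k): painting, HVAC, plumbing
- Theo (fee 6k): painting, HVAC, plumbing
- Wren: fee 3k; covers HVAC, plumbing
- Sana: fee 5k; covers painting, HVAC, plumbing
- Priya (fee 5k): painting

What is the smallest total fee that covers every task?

The greedy cost-per-new-task heuristic would pick Wren and Sana for 8, but a cheaper cover exists.
Sana alone covers painting, HVAC, plumbing — every task.
Total fee: 5.
No cover costs less than 5.

5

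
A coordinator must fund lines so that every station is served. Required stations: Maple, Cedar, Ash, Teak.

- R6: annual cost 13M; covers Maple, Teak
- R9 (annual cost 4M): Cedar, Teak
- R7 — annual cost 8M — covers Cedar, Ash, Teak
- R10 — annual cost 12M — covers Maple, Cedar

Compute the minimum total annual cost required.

20

The greedy cost-per-new-station heuristic would pick R9, R7, and R10 for 24, but a cheaper cover exists.
Choose R7 and R10: together they cover Maple, Cedar, Ash, Teak — every station.
Total annual cost: 8 + 12 = 20.
No cover costs less than 20.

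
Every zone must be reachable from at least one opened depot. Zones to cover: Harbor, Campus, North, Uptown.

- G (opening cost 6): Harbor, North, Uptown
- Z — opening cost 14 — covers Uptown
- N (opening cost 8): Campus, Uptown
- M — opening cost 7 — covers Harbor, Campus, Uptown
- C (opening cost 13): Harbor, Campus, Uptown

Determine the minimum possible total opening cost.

Choose G and M: together they cover Harbor, Campus, North, Uptown — every zone.
Total opening cost: 6 + 7 = 13.

13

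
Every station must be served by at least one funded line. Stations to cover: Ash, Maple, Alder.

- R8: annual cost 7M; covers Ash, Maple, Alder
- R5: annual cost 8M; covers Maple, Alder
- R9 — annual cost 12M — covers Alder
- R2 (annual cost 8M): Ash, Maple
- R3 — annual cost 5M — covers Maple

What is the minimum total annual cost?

This is a weighted set-cover instance.
R8 alone covers Ash, Maple, Alder — every station.
Total annual cost: 7.

7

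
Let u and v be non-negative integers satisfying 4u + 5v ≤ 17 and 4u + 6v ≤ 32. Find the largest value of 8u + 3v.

32

Relaxing integrality, the LP optimum is 34.00 at (u,v) = (4.25, 0), which is not an integer point.
(u,v)=(4,0): 4·4+5·0=16≤17, 4·4+6·0=16≤32, objective 32.
(u,v)=(3,1): 4·3+5·1=17≤17, 4·3+6·1=18≤32, objective 27.
The best lattice point is (4,0), giving 32.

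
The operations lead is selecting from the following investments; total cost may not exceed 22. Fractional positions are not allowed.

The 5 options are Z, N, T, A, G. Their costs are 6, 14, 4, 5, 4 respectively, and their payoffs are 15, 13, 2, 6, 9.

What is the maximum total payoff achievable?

32

Allowing fractional choices, the relaxed optimum would be about 36.5, but investments are indivisible.
Z + N: cost 6 + 14 = 20 ≤ 22, payoff 15 + 13 = 28.
Z + T + A + G: cost 6 + 4 + 5 + 4 = 19 ≤ 22, payoff 15 + 2 + 6 + 9 = 32.
Z + A + G: cost 6 + 5 + 4 = 15 ≤ 22, payoff 15 + 6 + 9 = 30.
Best is Z, T, A, and G with total payoff 32.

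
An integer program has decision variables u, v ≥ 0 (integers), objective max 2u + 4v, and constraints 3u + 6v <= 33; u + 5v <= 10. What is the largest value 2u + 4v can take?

(u,v)=(10,0): 3·10+6·0=30≤33, 1·10+5·0=10≤10, objective 20.
(u,v)=(9,0): 3·9+6·0=27≤33, 1·9+5·0=9≤10, objective 18.
No feasible integer point exceeds 20.

20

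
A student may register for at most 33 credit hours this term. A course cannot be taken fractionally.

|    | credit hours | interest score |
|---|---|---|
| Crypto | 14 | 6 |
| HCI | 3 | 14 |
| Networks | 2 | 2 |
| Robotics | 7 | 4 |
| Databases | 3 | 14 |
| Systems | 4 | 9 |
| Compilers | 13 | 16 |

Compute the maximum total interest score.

Treat it as a binary knapsack problem.
HCI + Robotics + Databases + Systems + Compilers: credit hours 3 + 7 + 3 + 4 + 13 = 30 ≤ 33, interest score 14 + 4 + 14 + 9 + 16 = 57.
HCI + Networks + Robotics + Databases + Systems + Compilers: credit hours 3 + 2 + 7 + 3 + 4 + 13 = 32 ≤ 33, interest score 14 + 2 + 4 + 14 + 9 + 16 = 59.
Best is HCI, Networks, Robotics, Databases, Systems, and Compilers with total interest score 59.

59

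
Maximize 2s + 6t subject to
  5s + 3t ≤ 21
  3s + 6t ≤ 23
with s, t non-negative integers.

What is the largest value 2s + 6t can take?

(s,t)=(1,3) is feasible, giving 20.
(s,t)=(0,3) is feasible, giving 18.
(s,t)=(2,2) is feasible, giving 16.
No feasible integer point exceeds 20.

20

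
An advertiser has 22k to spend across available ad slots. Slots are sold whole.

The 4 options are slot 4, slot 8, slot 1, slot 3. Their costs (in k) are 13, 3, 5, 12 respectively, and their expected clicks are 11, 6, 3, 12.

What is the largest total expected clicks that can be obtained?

21

Take slot 8, slot 1, and slot 3: cost 3 + 5 + 12 = 20 ≤ 22, expected clicks 6 + 3 + 12 = 21.
No other feasible combination does better.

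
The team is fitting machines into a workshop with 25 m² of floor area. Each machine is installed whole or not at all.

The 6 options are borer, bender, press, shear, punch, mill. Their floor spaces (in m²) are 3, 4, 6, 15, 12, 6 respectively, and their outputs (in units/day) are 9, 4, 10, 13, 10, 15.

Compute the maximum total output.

38

Allowing fractional choices, the relaxed optimum would be about 43.2, but machines are indivisible.
borer + bender + punch + mill: floor space 3 + 4 + 12 + 6 = 25 ≤ 25, output 9 + 4 + 10 + 15 = 38.
borer + shear + mill: floor space 3 + 15 + 6 = 24 ≤ 25, output 9 + 13 + 15 = 37.
borer + bender + press + mill: floor space 3 + 4 + 6 + 6 = 19 ≤ 25, output 9 + 4 + 10 + 15 = 38.
The maximum output is 38; one optimal choice is borer, bender, press, and mill.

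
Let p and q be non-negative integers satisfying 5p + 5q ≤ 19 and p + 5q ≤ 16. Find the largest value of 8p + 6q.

24

(p,q)=(3,0) is feasible, giving 24.
(p,q)=(2,1) is feasible, giving 22.
(p,q)=(2,0) is feasible, giving 16.
No feasible integer point exceeds 24.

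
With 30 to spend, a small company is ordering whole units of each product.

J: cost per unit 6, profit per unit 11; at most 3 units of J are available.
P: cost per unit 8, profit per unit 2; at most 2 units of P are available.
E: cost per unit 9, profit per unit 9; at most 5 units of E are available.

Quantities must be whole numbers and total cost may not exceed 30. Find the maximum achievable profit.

Take 3×J and 1×E: cost 27 ≤ 30, profit 3·11 + 1·9 = 42.
J has the best ratio (11/6) and is taken to its limit of 3; remaining capacity is filled optimally with the others.

42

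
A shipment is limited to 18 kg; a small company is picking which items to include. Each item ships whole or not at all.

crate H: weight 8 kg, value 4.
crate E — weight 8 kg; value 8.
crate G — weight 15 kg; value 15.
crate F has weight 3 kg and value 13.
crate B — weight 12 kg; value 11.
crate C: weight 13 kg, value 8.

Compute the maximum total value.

28

Take crate G and crate F: weight 15 + 3 = 18 ≤ 18, value 15 + 13 = 28.
No other feasible combination does better.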